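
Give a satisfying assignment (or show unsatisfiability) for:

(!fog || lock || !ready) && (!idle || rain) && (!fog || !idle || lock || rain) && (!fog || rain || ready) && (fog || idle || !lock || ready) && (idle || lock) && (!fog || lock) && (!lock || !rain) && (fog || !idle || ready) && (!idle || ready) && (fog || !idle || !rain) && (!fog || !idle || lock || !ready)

ready = True, fog = True, lock = True, rain = False, idle = False

Try ready = False:
  (!idle || ready) forces idle = False.
  (idle || lock) forces lock = True.
  (fog || idle || !lock || ready) forces fog = True.
  (!fog || rain || ready) forces rain = True.
  clause (!lock || !rain) is falsified — backtrack.
So ready = True.
Set fog = True.
  then (!fog || lock || !ready) forces lock = True.
  then (!lock || !rain) forces rain = False.
  then (!idle || rain) forces idle = False.
All clauses satisfied.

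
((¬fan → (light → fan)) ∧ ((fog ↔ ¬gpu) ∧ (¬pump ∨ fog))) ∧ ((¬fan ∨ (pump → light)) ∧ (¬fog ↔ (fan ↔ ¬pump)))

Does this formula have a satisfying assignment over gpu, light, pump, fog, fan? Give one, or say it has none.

gpu: True, light: False, pump: False, fog: False, fan: True

  (¬fan → (light → fan)) ∧ ((fog ↔ ¬gpu) ∧ (¬pump ∨ fog)) = True
    ¬fan → (light → fan) = True
      ¬fan = False
      light → fan = True
    (fog ↔ ¬gpu) ∧ (¬pump ∨ fog) = True
      fog ↔ ¬gpu = True
        ¬gpu = False
      ¬pump ∨ fog = True
        ¬pump = True
  (¬fan ∨ (pump → light)) ∧ (¬fog ↔ (fan ↔ ¬pump)) = True
    ¬fan ∨ (pump → light) = True
      ¬fan = False
      pump → light = True
    ¬fog ↔ (fan ↔ ¬pump) = True
      ¬fog = True
      fan ↔ ¬pump = True
        ¬pump = True
Both conjuncts True, so the formula holds.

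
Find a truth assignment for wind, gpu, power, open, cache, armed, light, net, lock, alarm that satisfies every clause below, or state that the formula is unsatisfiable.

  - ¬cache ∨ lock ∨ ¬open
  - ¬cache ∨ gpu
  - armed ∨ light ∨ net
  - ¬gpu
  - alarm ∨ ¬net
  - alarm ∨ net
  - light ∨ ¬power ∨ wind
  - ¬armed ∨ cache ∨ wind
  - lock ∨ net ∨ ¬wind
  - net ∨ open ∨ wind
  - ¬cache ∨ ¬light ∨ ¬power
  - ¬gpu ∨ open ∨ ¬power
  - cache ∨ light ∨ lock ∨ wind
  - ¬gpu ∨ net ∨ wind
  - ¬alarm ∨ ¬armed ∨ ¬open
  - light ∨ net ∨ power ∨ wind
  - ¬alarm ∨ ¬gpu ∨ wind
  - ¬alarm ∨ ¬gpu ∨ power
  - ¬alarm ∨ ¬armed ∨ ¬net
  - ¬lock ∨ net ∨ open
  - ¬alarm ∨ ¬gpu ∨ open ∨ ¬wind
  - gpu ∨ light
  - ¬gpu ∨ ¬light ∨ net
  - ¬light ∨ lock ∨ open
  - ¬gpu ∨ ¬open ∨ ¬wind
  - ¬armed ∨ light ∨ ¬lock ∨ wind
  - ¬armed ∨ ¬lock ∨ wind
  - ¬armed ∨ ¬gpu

wind=F, gpu=F, power=F, open=T, cache=F, armed=F, light=T, net=F, lock=T, alarm=T

Unit clause (¬gpu) forces gpu = False.
In (gpu ∨ light) only light is left, so light = True.
In (¬cache ∨ gpu) only ¬cache is left, so cache = False.
Set wind = False.
  then (¬armed ∨ cache ∨ wind) forces armed = False.
Set power = False.
Set open = True.
Set net = False.
  then (alarm ∨ net) forces alarm = True.
Set lock = True.
All clauses satisfied.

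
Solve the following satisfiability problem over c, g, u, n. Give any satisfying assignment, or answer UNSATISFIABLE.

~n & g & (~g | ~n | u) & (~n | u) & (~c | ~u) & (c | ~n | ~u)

c=F; g=T; u=F; n=F

Unit clause (~n) forces n = False.
Unit clause (g) forces g = True.
Set c = False.
Set u = False.
Check each clause:
  (~n): ~n holds.
  (g): g holds.
  (~g | ~n | u): ~n holds.
  (~n | u): ~n holds.
  (~c | ~u): ~c holds.
  (c | ~n | ~u): ~n holds.
All clauses satisfied.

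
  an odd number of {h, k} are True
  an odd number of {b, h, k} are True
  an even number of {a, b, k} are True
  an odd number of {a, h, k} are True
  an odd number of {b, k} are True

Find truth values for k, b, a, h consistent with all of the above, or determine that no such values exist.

UNSATISFIABLE

Adding constraints 1, 3, 4, 5 mod 2: every variable appears an even number of times on the left, so the left side is 0.
But the right sides sum to 1 (mod 2). 0 ≠ 1 — the system is inconsistent.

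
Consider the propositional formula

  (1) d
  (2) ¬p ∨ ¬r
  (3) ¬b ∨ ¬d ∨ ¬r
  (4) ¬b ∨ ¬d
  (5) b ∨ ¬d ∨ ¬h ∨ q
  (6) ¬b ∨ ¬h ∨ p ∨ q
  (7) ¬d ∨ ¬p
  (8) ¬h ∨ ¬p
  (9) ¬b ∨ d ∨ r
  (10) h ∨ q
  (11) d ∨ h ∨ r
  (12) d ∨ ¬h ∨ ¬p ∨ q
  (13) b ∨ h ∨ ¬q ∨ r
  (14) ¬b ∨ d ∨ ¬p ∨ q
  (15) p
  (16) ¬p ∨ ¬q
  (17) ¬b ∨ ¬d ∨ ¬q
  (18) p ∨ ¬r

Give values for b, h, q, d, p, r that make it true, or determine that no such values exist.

The formula is unsatisfiable.

Case p = True:
  (d) forces d = True.
  Clause (¬d ∨ ¬p) is falsified — contradiction.
Case p = False:
  Clause (p) is falsified — contradiction.
Both cases fail, so the formula is unsatisfiable.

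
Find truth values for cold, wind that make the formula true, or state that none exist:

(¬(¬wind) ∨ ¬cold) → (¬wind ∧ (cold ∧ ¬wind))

cold=T, wind=F

  (¬(¬wind) ∨ ¬cold) → (¬wind ∧ (cold ∧ ¬wind)) = True
    ¬(¬wind) ∨ ¬cold = False
      ¬(¬wind) = False
        ¬wind = True
      ¬cold = False
    ¬wind ∧ (cold ∧ ¬wind) = True
      ¬wind = True
      cold ∧ ¬wind = True
        ¬wind = True
The formula evaluates to True.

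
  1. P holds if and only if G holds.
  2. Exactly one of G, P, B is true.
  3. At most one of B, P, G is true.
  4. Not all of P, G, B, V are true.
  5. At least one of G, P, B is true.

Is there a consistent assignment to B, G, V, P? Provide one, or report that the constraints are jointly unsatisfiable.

B: True, G: False, V: True, P: False

  (1) P=F, G=F — same ✓
  (2) {G, P, B}: 1 true — exactly one ✓
  (3) {B, P, G}: 1 true — at most one ✓
  (4) {P, G, B, V}: 2/4 true — not all ✓
  (5) {G, P, B}: 1 true — at least one ✓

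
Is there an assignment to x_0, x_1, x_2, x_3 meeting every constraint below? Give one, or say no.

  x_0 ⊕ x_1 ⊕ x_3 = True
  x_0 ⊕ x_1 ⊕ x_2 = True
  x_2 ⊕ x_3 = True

No satisfying assignment exists.

Adding constraints 1, 2, 3 mod 2: every variable appears an even number of times on the left, so the left side is 0.
But the right sides sum to 1 (mod 2). 0 ≠ 1 — the system is inconsistent.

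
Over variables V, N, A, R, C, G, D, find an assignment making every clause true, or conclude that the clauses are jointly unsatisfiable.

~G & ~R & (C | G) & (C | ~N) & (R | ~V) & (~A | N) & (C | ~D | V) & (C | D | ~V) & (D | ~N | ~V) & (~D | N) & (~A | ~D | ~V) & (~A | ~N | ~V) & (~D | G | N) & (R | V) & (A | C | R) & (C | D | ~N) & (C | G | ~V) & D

Case R = True:
  Clause (~R) is falsified — contradiction.
Case R = False:
  (~G) forces G = False.
  (C | G) forces C = True.
  (R | ~V) forces V = False.
  Clause (R | V) is falsified — contradiction.
Both cases fail, so the formula is unsatisfiable.

UNSATISFIABLE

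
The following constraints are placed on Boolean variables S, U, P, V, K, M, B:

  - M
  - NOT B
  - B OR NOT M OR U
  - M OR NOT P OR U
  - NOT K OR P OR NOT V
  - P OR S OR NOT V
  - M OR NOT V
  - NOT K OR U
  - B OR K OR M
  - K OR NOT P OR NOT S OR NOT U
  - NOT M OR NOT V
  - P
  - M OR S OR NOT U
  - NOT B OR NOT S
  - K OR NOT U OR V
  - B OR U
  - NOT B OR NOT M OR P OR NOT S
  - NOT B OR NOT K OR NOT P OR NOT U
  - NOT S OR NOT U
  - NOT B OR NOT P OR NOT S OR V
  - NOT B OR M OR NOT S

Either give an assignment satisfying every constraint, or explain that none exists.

Unit clause (M) forces M = True.
Unit clause (NOT B) forces B = False.
In (B OR NOT M OR U) only U is left, so U = True.
In (NOT M OR NOT V) only NOT V is left, so V = False.
Unit clause (P) forces P = True.
In (K OR NOT U OR V) only K is left, so K = True.
In (NOT S OR NOT U) only NOT S is left, so S = False.
All clauses satisfied.

S=F; U=T; P=T; V=F; K=T; M=T; B=F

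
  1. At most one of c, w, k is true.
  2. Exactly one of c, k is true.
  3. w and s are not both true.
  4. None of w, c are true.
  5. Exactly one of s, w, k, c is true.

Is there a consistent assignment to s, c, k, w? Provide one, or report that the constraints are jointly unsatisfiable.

s = False, c = False, k = True, w = False

  (1) {c, w, k}: 1 true — at most one ✓
  (2) {c, k}: 1 true — exactly one ✓
  (3) w=F, s=F — not both ✓
  (4) {w, c}: 0 true — none ✓
  (5) {s, w, k, c}: 1 true — exactly one ✓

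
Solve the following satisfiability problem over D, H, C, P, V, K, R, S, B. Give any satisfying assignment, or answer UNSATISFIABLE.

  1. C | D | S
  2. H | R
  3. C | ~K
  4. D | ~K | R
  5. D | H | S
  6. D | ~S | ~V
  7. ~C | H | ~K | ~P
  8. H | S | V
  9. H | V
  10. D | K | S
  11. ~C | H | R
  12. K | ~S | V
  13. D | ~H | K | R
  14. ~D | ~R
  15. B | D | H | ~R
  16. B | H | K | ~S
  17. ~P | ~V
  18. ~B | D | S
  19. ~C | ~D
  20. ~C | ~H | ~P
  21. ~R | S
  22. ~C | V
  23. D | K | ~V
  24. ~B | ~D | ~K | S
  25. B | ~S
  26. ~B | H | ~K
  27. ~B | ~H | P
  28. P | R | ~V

Set D = True.
  then (~D | ~R) forces R = False.
  then (~C | ~D) forces C = False.
  then (H | R) forces H = True.
  then (C | ~K) forces K = False.
Set P = False.
  then (~B | ~H | P) forces B = False.
  then (P | R | ~V) forces V = False.
  then (K | ~S | V) forces S = False.
All clauses satisfied.

D: True, H: True, C: False, P: False, V: False, K: False, R: False, S: False, B: False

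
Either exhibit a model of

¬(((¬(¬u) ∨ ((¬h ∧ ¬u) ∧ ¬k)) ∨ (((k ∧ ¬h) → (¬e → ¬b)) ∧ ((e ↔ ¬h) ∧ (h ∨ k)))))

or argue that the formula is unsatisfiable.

h = True, b = True, k = False, u = False, e = True

  ¬(((¬(¬u) ∨ ((¬h ∧ ¬u) ∧ ¬k)) ∨ (((k ∧ ¬h) → (¬e → ¬b)) ∧ ((e ↔ ¬h) ∧ (h ∨ k))))) = True
    (¬(¬u) ∨ ((¬h ∧ ¬u) ∧ ¬k)) ∨ (((k ∧ ¬h) → (¬e → ¬b)) ∧ ((e ↔ ¬h) ∧ (h ∨ k))) = False
      ¬(¬u) ∨ ((¬h ∧ ¬u) ∧ ¬k) = False
        ¬(¬u) = False
          ¬u = True
        (¬h ∧ ¬u) ∧ ¬k = False
          ¬h ∧ ¬u = False
            ¬h = False
            ¬u = True
          ¬k = True
      ((k ∧ ¬h) → (¬e → ¬b)) ∧ ((e ↔ ¬h) ∧ (h ∨ k)) = False
        (k ∧ ¬h) → (¬e → ¬b) = True
          k ∧ ¬h = False
            ¬h = False
          ¬e → ¬b = True
            ¬e = False
            ¬b = False
        (e ↔ ¬h) ∧ (h ∨ k) = False
          e ↔ ¬h = False
            ¬h = False
          h ∨ k = True
The formula evaluates to True.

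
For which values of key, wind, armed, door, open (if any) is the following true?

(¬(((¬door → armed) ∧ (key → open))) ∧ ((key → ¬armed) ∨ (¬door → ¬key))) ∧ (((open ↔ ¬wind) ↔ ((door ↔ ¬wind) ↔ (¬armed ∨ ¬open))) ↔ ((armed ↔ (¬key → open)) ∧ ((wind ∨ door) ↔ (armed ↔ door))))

key=T; wind=F; armed=F; door=F; open=T

  ¬(((¬door → armed) ∧ (key → open))) ∧ ((key → ¬armed) ∨ (¬door → ¬key)) = True
    ¬(((¬door → armed) ∧ (key → open))) = True
      (¬door → armed) ∧ (key → open) = False
        ¬door → armed = False
          ¬door = True
        key → open = True
    (key → ¬armed) ∨ (¬door → ¬key) = True
      key → ¬armed = True
        ¬armed = True
      ¬door → ¬key = False
        ¬door = True
        ¬key = False
  ((open ↔ ¬wind) ↔ ((door ↔ ¬wind) ↔ (¬armed ∨ ¬open))) ↔ ((armed ↔ (¬key → open)) ∧ ((wind ∨ door) ↔ (armed ↔ door))) = True
    (open ↔ ¬wind) ↔ ((door ↔ ¬wind) ↔ (¬armed ∨ ¬open)) = False
      open ↔ ¬wind = True
        ¬wind = True
      (door ↔ ¬wind) ↔ (¬armed ∨ ¬open) = False
        door ↔ ¬wind = False
          ¬wind = True
        ¬armed ∨ ¬open = True
          ¬armed = True
          ¬open = False
    (armed ↔ (¬key → open)) ∧ ((wind ∨ door) ↔ (armed ↔ door)) = False
      armed ↔ (¬key → open) = False
        ¬key → open = True
          ¬key = False
      (wind ∨ door) ↔ (armed ↔ door) = False
        wind ∨ door = False
        armed ↔ door = True
Both conjuncts True, so the formula holds.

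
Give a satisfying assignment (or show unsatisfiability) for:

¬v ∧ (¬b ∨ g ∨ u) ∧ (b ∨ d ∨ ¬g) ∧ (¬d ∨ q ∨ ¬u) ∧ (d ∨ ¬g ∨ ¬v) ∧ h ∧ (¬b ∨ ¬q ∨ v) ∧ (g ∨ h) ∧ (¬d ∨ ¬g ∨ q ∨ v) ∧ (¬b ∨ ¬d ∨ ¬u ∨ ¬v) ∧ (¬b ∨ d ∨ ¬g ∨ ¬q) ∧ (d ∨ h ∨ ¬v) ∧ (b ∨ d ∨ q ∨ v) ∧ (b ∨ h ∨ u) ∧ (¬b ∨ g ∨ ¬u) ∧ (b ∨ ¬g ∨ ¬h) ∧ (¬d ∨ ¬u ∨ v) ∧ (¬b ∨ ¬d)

Unit clause (¬v) forces v = False.
Unit clause (h) forces h = True.
Set q = False.
Set d = True.
  then (¬d ∨ q ∨ ¬u) forces u = False.
  then (¬d ∨ ¬g ∨ q ∨ v) forces g = False.
  then (¬b ∨ ¬d) forces b = False.
All clauses satisfied.

q = False, h = True, d = True, g = False, u = False, b = False, v = False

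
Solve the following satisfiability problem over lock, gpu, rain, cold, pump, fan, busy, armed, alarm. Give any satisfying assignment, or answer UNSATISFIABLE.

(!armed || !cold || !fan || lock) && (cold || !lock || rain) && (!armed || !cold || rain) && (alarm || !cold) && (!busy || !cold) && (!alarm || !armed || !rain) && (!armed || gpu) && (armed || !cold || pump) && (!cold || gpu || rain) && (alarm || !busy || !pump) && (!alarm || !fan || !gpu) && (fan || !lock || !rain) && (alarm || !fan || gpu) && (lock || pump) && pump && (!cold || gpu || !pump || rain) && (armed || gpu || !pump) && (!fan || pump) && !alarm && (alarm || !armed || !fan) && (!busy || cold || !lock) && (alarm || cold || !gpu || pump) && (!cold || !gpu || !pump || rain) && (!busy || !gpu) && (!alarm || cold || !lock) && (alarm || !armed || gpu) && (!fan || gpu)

lock=F; gpu=T; rain=T; cold=F; pump=T; fan=T; busy=F; armed=F; alarm=F

Unit clause (pump) forces pump = True.
Unit clause (!alarm) forces alarm = False.
In (alarm || !cold) only !cold is left, so cold = False.
In (alarm || !busy || !pump) only !busy is left, so busy = False.
Set lock = False.
Set gpu = True.
Set rain = True.
Set fan = True.
  then (alarm || !armed || !fan) forces armed = False.
All clauses satisfied.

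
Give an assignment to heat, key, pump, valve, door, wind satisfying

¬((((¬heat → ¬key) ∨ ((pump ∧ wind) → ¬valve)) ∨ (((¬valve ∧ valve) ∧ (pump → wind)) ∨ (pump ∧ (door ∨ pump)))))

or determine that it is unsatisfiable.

Unsatisfiable — no assignment works.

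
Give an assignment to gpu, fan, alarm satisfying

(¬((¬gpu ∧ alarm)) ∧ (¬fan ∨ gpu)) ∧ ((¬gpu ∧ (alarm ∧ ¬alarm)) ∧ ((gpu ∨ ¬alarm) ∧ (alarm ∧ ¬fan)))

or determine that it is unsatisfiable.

Case alarm = True: the conjunct ¬alarm is False.
Case alarm = False: the conjunct alarm is False.
Both cases fail — unsatisfiable.

The formula is unsatisfiable.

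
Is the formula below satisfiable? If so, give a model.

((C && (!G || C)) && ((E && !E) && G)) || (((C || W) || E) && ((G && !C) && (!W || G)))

G = True, C = False, W = False, E = True

  ((C && (!G || C)) && ((E && !E) && G)) || (((C || W) || E) && ((G && !C) && (!W || G))) = True
    (C && (!G || C)) && ((E && !E) && G) = False
      C && (!G || C) = False
        !G || C = False
          !G = False
      (E && !E) && G = False
        E && !E = False
          !E = False
    ((C || W) || E) && ((G && !C) && (!W || G)) = True
      (C || W) || E = True
        C || W = False
      (G && !C) && (!W || G) = True
        G && !C = True
          !C = True
        !W || G = True
          !W = True
The formula evaluates to True.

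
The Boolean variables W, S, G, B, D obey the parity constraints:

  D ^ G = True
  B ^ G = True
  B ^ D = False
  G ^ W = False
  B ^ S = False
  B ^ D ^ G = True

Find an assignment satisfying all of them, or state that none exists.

W=T; S=F; G=T; B=F; D=F

D ^ G = F ^ T = True ✓
B ^ G = F ^ T = True ✓
B ^ D = F ^ F = False ✓
G ^ W = T ^ T = False ✓
B ^ S = F ^ F = False ✓
B ^ D ^ G = F ^ F ^ T = True ✓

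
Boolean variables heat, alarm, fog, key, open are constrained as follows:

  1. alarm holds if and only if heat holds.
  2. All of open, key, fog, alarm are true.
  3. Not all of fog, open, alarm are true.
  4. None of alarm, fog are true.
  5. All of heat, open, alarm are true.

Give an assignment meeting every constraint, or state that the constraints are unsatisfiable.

Case alarm = True:
  Constraint (4) is violated (alarm=T) — contradiction.
Case alarm = False:
  Constraint (2) is violated (alarm=F) — contradiction.
Both cases fail — unsatisfiable.

UNSATISFIABLE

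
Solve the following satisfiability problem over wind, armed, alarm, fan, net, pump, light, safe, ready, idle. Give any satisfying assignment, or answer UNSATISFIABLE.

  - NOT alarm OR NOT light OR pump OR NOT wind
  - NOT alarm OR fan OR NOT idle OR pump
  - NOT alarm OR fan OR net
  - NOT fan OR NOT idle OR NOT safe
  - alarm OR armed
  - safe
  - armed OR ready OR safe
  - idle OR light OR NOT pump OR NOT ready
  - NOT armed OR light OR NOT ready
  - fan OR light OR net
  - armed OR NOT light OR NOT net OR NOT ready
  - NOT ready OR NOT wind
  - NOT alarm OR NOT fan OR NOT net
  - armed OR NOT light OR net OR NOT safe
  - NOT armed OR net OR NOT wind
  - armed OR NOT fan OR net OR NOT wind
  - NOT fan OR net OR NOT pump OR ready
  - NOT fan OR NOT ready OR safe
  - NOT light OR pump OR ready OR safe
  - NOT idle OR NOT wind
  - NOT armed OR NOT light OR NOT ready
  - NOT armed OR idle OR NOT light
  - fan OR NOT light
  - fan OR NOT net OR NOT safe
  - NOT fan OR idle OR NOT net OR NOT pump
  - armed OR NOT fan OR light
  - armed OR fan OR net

Unit clause (safe) forces safe = True.
Set wind = True.
  then (NOT ready OR NOT wind) forces ready = False.
  then (NOT idle OR NOT wind) forces idle = False.
Set armed = True.
  then (NOT armed OR net OR NOT wind) forces net = True.
  then (NOT armed OR idle OR NOT light) forces light = False.
  then (fan OR NOT net OR NOT safe) forces fan = True.
  then (NOT fan OR idle OR NOT net OR NOT pump) forces pump = False.
  then (NOT alarm OR NOT fan OR NOT net) forces alarm = False.
All clauses satisfied.

wind=T, armed=T, alarm=F, fan=T, net=T, pump=F, light=F, safe=T, ready=F, idle=F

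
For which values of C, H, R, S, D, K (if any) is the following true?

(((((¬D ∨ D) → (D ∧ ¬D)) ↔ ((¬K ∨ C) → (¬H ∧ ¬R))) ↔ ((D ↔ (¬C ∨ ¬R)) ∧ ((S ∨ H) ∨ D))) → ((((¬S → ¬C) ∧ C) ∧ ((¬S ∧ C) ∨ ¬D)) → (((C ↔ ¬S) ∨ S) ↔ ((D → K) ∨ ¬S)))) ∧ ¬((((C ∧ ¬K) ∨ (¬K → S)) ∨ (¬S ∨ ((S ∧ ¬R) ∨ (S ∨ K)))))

The conjunct ¬((((C ∧ ¬K) ∨ (¬K → S)) ∨ (¬S ∨ ((S ∧ ¬R) ∨ (S ∨ K))))) is unsatisfiable on its own:
  S = True: this becomes ¬((True ∨ True)) = False.
  S = False: this becomes ¬((((C ∧ ¬K) ∨ K) ∨ True)) = False.
So the whole conjunction is unsatisfiable.

UNSATISFIABLE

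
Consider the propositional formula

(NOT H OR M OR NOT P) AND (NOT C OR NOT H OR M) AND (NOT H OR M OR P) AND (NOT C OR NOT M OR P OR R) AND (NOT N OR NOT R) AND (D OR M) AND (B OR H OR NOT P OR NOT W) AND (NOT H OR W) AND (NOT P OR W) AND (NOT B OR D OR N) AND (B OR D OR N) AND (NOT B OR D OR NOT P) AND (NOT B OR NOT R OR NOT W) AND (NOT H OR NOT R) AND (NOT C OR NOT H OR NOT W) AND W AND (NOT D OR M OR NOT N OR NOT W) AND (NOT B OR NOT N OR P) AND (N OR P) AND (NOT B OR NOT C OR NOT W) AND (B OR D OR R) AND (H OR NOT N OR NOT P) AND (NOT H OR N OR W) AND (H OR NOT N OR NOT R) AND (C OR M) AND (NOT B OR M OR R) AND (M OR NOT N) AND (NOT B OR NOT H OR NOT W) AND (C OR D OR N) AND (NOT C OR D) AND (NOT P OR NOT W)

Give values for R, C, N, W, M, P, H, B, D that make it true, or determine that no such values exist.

Unit clause (W) forces W = True.
In (NOT P OR NOT W) only NOT P is left, so P = False.
In (N OR P) only N is left, so N = True.
In (M OR NOT N) only M is left, so M = True.
In (NOT N OR NOT R) only NOT R is left, so R = False.
In (NOT B OR NOT N OR P) only NOT B is left, so B = False.
In (B OR D OR R) only D is left, so D = True.
In (NOT C OR NOT M OR P OR R) only NOT C is left, so C = False.
Set H = True.
All clauses satisfied.

R = False; C = False; N = True; W = True; M = True; P = False; H = True; B = False; D = True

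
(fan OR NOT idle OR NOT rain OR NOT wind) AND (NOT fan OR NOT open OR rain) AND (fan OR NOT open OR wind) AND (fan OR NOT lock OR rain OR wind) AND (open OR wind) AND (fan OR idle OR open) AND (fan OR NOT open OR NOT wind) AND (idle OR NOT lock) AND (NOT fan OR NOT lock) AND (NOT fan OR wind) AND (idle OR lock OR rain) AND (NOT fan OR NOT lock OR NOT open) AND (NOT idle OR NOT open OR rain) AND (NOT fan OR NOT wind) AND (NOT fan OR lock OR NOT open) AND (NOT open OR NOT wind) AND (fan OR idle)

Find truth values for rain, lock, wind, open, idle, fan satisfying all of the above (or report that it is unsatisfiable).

rain=F; lock=F; wind=T; open=F; idle=T; fan=F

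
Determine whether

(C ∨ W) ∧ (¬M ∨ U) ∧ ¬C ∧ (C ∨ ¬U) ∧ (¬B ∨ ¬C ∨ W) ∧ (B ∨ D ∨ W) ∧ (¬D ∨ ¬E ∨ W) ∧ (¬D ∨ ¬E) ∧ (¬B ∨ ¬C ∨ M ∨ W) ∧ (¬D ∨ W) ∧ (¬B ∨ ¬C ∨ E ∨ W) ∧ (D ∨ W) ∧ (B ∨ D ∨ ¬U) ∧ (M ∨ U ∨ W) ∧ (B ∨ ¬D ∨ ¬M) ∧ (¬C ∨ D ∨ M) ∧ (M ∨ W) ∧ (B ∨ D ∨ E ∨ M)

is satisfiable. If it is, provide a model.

Unit clause (¬C) forces C = False.
In (C ∨ ¬U) only ¬U is left, so U = False.
In (C ∨ W) only W is left, so W = True.
In (¬M ∨ U) only ¬M is left, so M = False.
Set D = True.
  then (¬D ∨ ¬E) forces E = False.
Set B = True.
All clauses satisfied.

D = True, E = False, W = True, B = True, U = False, M = False, C = False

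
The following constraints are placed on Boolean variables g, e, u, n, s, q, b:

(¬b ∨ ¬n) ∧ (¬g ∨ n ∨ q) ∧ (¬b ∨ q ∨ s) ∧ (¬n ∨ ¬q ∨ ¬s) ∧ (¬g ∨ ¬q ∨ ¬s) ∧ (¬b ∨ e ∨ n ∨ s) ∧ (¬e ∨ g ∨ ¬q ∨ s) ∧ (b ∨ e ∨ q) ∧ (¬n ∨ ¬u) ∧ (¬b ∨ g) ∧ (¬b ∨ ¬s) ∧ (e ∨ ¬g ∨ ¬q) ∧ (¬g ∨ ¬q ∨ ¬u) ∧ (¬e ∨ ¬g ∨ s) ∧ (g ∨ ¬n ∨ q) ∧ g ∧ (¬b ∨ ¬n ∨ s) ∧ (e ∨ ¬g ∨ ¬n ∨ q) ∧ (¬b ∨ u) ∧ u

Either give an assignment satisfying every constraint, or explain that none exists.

UNSATISFIABLE

Case g = True:
  (u) forces u = True.
  (¬n ∨ ¬u) forces n = False.
  (¬g ∨ n ∨ q) forces q = True.
  Clause (¬g ∨ ¬q ∨ ¬u) is falsified — contradiction.
Case g = False:
  Clause (g) is falsified — contradiction.
Both cases fail, so the formula is unsatisfiable.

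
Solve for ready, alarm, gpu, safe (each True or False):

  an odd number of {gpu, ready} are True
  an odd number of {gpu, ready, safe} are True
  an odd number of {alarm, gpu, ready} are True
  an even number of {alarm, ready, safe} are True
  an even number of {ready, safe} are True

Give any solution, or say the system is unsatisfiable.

ready: False, alarm: False, gpu: True, safe: False

{gpu, ready}: 1 true → odd ✓
{gpu, ready, safe}: 1 true → odd ✓
{alarm, gpu, ready}: 1 true → odd ✓
{alarm, ready, safe}: 0 true → even ✓
{ready, safe}: 0 true → even ✓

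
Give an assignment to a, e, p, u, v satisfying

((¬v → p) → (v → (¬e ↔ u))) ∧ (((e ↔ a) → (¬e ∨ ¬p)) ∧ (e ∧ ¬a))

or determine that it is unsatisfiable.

a = False, e = True, p = True, u = True, v = False

  (¬v → p) → (v → (¬e ↔ u)) = True
    ¬v → p = True
      ¬v = True
    v → (¬e ↔ u) = True
      ¬e ↔ u = False
        ¬e = False
  ((e ↔ a) → (¬e ∨ ¬p)) ∧ (e ∧ ¬a) = True
    (e ↔ a) → (¬e ∨ ¬p) = True
      e ↔ a = False
      ¬e ∨ ¬p = False
        ¬e = False
        ¬p = False
    e ∧ ¬a = True
      ¬a = True
Both conjuncts True, so the formula holds.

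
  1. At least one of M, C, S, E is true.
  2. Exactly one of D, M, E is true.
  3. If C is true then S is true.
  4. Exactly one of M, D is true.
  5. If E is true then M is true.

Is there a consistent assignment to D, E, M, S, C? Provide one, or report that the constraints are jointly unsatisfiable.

D = True, E = False, M = False, S = True, C = False

  (1) {M, C, S, E}: 1 true — at least one ✓
  (2) {D, M, E}: 1 true — exactly one ✓
  (3) C=F ⇒ S: vacuous ✓
  (4) {M, D}: 1 true — exactly one ✓
  (5) E=F ⇒ M: vacuous ✓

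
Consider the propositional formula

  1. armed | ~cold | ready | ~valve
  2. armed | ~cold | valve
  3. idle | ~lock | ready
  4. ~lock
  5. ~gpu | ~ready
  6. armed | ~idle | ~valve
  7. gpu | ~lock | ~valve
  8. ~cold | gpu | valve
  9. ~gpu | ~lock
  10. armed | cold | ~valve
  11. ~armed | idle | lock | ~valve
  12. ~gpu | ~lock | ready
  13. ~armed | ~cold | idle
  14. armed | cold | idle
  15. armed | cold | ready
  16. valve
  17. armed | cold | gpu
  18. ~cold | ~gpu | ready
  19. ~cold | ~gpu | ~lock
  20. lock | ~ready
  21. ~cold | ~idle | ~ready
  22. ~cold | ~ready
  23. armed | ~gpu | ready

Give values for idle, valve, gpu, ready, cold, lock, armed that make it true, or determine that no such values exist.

Unit clause (~lock) forces lock = False.
Unit clause (valve) forces valve = True.
In (lock | ~ready) only ~ready is left, so ready = False.
Try idle = False:
  (~armed | idle | lock | ~valve) forces armed = False.
  (armed | ~cold | ready | ~valve) forces cold = False.
  clause (armed | cold | ~valve) is falsified — backtrack.
So idle = True.
  then (armed | ~idle | ~valve) forces armed = True.
Set gpu = False.
Set cold = False.
All clauses satisfied.

idle = True, valve = True, gpu = False, ready = False, cold = False, lock = False, armed = True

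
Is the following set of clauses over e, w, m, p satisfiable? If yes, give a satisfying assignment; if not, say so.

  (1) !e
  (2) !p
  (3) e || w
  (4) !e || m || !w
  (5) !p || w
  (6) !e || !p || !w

e=F, w=T, m=T, p=F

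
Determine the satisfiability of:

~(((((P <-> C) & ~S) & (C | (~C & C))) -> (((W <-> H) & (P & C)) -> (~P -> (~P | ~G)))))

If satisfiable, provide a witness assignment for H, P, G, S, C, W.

Case P = True: the formula becomes ~((((C & ~S) & (C | (~C & C))) -> True)) = False.
Case P = False: the formula becomes ~((((~C & ~S) & (C | (~C & C))) -> True)) = False.
Both cases fail — unsatisfiable.

Unsatisfiable — no assignment works.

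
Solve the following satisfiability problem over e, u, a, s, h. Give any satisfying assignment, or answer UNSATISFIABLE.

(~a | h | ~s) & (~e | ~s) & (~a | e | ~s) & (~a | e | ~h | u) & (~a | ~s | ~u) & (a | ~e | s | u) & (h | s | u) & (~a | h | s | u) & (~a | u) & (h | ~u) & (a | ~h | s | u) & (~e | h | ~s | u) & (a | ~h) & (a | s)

e=T; u=T; a=T; s=F; h=T

Set e = True.
  then (~e | ~s) forces s = False.
  then (a | s) forces a = True.
  then (~a | u) forces u = True.
  then (h | ~u) forces h = True.
All clauses satisfied.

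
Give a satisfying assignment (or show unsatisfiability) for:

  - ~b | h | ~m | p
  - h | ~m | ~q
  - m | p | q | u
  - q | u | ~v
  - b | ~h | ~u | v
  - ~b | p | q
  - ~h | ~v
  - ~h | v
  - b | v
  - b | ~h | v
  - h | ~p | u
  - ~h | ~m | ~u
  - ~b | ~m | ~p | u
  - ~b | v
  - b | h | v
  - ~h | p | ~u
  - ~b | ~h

m = False; b = True; h = False; p = False; v = True; u = True; q = True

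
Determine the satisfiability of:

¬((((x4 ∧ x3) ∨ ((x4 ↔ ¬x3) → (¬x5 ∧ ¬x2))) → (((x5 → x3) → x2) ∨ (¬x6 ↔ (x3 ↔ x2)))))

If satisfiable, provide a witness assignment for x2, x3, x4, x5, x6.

x2 = False, x3 = True, x4 = True, x5 = False, x6 = False

  ¬((((x4 ∧ x3) ∨ ((x4 ↔ ¬x3) → (¬x5 ∧ ¬x2))) → (((x5 → x3) → x2) ∨ (¬x6 ↔ (x3 ↔ x2))))) = True
    ((x4 ∧ x3) ∨ ((x4 ↔ ¬x3) → (¬x5 ∧ ¬x2))) → (((x5 → x3) → x2) ∨ (¬x6 ↔ (x3 ↔ x2))) = False
      (x4 ∧ x3) ∨ ((x4 ↔ ¬x3) → (¬x5 ∧ ¬x2)) = True
        x4 ∧ x3 = True
        (x4 ↔ ¬x3) → (¬x5 ∧ ¬x2) = True
          x4 ↔ ¬x3 = False
            ¬x3 = False
          ¬x5 ∧ ¬x2 = True
            ¬x5 = True
            ¬x2 = True
      ((x5 → x3) → x2) ∨ (¬x6 ↔ (x3 ↔ x2)) = False
        (x5 → x3) → x2 = False
          x5 → x3 = True
        ¬x6 ↔ (x3 ↔ x2) = False
          ¬x6 = True
          x3 ↔ x2 = False
The formula evaluates to True.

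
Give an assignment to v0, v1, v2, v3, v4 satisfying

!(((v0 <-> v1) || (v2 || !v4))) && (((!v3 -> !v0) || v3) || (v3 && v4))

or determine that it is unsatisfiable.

v0: True, v1: False, v2: False, v3: True, v4: True

  !(((v0 <-> v1) || (v2 || !v4))) = True
    (v0 <-> v1) || (v2 || !v4) = False
      v0 <-> v1 = False
      v2 || !v4 = False
        !v4 = False
  ((!v3 -> !v0) || v3) || (v3 && v4) = True
    (!v3 -> !v0) || v3 = True
      !v3 -> !v0 = True
        !v3 = False
        !v0 = False
    v3 && v4 = True
Both conjuncts True, so the formula holds.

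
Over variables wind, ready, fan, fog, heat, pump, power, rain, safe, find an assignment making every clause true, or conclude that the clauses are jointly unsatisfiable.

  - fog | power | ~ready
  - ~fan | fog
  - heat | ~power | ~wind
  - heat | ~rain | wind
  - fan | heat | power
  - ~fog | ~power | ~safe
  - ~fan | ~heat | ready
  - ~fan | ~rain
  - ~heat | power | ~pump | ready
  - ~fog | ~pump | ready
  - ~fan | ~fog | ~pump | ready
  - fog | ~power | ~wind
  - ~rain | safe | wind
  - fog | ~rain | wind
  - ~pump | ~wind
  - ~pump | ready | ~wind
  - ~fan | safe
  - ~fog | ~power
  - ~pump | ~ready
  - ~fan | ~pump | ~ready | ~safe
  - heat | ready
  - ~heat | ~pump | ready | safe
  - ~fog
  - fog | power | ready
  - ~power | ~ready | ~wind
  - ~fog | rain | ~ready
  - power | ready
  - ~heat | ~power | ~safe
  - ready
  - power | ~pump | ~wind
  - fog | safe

wind: False, ready: True, fan: False, fog: False, heat: False, pump: False, power: True, rain: False, safe: True

Unit clause (~fog) forces fog = False.
Unit clause (ready) forces ready = True.
In (fog | safe) only safe is left, so safe = True.
In (fog | power | ~ready) only power is left, so power = True.
In (~fan | fog) only ~fan is left, so fan = False.
In (fog | ~power | ~wind) only ~wind is left, so wind = False.
In (fog | ~rain | wind) only ~rain is left, so rain = False.
In (~pump | ~ready) only ~pump is left, so pump = False.
In (~heat | ~power | ~safe) only ~heat is left, so heat = False.
All clauses satisfied.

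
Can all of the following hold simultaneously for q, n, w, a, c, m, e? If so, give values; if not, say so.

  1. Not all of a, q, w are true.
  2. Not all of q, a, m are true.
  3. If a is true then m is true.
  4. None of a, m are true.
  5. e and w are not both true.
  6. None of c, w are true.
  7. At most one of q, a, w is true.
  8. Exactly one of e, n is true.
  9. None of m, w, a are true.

q = False, n = True, w = False, a = False, c = False, m = False, e = False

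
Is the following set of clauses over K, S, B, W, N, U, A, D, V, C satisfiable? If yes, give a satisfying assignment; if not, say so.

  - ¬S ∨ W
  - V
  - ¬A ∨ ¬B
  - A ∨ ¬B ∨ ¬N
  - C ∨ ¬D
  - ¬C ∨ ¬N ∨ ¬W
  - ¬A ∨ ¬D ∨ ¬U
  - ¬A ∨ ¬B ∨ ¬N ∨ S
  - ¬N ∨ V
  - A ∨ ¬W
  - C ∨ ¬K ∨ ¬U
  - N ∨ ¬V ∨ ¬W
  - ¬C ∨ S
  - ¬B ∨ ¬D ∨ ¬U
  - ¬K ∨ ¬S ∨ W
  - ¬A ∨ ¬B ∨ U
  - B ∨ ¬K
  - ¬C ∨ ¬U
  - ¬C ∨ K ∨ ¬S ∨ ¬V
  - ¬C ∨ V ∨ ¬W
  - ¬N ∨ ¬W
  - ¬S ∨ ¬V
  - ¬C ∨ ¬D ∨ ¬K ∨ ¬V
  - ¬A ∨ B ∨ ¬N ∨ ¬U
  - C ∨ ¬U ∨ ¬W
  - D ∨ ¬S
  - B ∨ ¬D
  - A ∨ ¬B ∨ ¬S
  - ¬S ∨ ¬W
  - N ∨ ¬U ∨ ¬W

Unit clause (V) forces V = True.
In (¬S ∨ ¬V) only ¬S is left, so S = False.
In (¬C ∨ S) only ¬C is left, so C = False.
In (C ∨ ¬D) only ¬D is left, so D = False.
Set K = False.
Set B = False.
Set W = False.
Set N = False.
Set U = True.
Set A = False.
All clauses satisfied.

K = False, S = False, B = False, W = False, N = False, U = True, A = False, D = False, V = True, C = False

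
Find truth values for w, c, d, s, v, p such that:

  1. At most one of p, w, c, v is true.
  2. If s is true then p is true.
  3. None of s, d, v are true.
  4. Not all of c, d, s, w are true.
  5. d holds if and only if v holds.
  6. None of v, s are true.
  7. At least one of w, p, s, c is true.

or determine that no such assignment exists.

w=F, c=F, d=F, s=F, v=F, p=T

  (1) {p, w, c, v}: 1 true — at most one ✓
  (2) s=F ⇒ p: vacuous ✓
  (3) {s, d, v}: 0 true — none ✓
  (4) {c, d, s, w}: 0/4 true — not all ✓
  (5) d=F, v=F — same ✓
  (6) {v, s}: 0 true — none ✓
  (7) {w, p, s, c}: 1 true — at least one ✓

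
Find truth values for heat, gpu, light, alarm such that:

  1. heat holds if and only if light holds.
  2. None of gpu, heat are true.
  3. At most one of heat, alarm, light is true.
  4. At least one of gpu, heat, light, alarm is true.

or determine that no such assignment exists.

heat: False, gpu: False, light: False, alarm: True

  (1) heat=F, light=F — same ✓
  (2) {gpu, heat}: 0 true — none ✓
  (3) {heat, alarm, light}: 1 true — at most one ✓
  (4) {gpu, heat, light, alarm}: 1 true — at least one ✓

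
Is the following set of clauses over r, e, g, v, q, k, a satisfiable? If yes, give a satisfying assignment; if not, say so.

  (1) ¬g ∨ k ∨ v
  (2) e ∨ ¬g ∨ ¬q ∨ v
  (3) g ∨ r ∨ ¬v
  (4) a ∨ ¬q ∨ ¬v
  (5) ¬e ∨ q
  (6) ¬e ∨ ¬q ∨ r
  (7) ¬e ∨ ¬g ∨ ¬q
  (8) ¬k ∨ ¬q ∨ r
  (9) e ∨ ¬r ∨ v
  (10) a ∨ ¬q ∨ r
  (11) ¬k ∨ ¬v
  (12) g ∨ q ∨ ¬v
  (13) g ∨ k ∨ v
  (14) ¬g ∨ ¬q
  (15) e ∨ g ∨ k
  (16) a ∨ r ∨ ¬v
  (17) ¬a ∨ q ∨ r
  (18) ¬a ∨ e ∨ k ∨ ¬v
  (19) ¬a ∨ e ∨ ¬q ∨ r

Set r = True.
Set e = True.
  then (¬e ∨ q) forces q = True.
  then (¬e ∨ ¬g ∨ ¬q) forces g = False.
Set v = False.
  then (g ∨ k ∨ v) forces k = True.
Set a = False.
All clauses satisfied.

r=T; e=T; g=F; v=F; q=T; k=T; a=F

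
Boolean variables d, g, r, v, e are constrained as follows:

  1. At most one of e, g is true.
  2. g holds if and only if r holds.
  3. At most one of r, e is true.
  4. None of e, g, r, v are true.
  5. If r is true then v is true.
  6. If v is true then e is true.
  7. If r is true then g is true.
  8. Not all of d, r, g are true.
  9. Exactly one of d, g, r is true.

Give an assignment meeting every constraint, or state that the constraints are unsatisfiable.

d = True, g = False, r = False, v = False, e = False

  (1) {e, g}: 0 true — at most one ✓
  (2) g=F, r=F — same ✓
  (3) {r, e}: 0 true — at most one ✓
  (4) {e, g, r, v}: 0 true — none ✓
  (5) r=F ⇒ v: vacuous ✓
  (6) v=F ⇒ e: vacuous ✓
  (7) r=F ⇒ g: vacuous ✓
  (8) {d, r, g}: 1/3 true — not all ✓
  (9) {d, g, r}: 1 true — exactly one ✓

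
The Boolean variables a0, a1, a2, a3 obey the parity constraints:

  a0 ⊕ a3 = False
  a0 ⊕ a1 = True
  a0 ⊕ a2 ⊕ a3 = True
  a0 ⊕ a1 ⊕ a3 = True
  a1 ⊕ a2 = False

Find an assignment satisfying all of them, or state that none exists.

a0=F, a1=T, a2=T, a3=F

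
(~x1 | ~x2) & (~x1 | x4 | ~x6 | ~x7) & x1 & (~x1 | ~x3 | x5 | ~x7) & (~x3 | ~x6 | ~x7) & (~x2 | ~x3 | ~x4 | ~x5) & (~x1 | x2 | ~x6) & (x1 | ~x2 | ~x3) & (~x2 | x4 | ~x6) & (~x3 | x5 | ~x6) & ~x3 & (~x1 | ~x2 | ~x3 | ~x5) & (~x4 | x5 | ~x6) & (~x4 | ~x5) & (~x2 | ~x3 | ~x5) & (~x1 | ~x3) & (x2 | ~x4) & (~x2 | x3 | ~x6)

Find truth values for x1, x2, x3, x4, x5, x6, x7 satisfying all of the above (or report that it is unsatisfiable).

Unit clause (x1) forces x1 = True.
Unit clause (~x3) forces x3 = False.
In (~x1 | ~x2) only ~x2 is left, so x2 = False.
In (~x1 | x2 | ~x6) only ~x6 is left, so x6 = False.
In (x2 | ~x4) only ~x4 is left, so x4 = False.
Set x5 = True.
Set x7 = False.
All clauses satisfied.

x1: True, x2: False, x3: False, x4: False, x5: True, x6: False, x7: False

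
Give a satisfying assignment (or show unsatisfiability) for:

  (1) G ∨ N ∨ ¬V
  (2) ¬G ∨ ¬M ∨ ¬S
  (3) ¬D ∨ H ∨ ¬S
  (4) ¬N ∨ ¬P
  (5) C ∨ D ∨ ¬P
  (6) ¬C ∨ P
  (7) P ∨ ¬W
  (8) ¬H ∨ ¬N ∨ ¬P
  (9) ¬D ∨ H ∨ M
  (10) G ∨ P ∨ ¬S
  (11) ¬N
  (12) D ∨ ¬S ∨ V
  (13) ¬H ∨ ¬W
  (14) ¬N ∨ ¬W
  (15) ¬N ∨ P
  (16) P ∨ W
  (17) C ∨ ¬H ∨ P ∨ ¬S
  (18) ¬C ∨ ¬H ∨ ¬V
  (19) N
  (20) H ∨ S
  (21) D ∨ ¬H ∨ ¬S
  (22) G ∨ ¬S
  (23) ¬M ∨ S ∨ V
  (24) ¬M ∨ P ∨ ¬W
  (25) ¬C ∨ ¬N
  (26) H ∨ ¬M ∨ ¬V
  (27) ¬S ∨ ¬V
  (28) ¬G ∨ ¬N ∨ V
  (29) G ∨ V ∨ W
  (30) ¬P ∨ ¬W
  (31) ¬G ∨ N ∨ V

Case N = True:
  Clause (¬N) is falsified — contradiction.
Case N = False:
  Clause (N) is falsified — contradiction.
Both cases fail, so the formula is unsatisfiable.

Unsatisfiable — no assignment works.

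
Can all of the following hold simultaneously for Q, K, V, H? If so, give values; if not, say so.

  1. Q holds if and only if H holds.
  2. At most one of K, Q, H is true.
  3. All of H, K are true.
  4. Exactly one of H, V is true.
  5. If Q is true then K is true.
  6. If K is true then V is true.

Case H = True:
  (1) with H=T forces Q = True.
  Constraint (2) is violated (Q=T, H=T) — contradiction.
Case H = False:
  Constraint (3) is violated (H=F) — contradiction.
Both cases fail — unsatisfiable.

The formula is unsatisfiable.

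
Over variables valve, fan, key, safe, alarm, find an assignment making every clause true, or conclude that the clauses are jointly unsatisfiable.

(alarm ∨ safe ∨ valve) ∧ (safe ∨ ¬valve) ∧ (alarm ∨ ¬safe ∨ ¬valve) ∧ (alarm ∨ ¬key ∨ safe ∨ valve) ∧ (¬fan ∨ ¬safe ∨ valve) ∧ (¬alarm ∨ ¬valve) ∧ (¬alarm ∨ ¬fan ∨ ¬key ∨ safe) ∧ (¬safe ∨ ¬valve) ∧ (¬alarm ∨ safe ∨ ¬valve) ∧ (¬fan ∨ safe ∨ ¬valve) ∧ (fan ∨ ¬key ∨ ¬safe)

valve = False, fan = True, key = False, safe = False, alarm = True

Set valve = False.
Set fan = True.
  then (¬fan ∨ ¬safe ∨ valve) forces safe = False.
  then (alarm ∨ safe ∨ valve) forces alarm = True.
  then (¬alarm ∨ ¬fan ∨ ¬key ∨ safe) forces key = False.
All clauses satisfied.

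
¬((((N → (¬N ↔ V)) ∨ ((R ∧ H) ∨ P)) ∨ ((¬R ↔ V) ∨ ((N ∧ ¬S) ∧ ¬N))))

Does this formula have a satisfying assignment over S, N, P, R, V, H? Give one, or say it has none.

S = True; N = True; P = False; R = True; V = True; H = False

  ¬((((N → (¬N ↔ V)) ∨ ((R ∧ H) ∨ P)) ∨ ((¬R ↔ V) ∨ ((N ∧ ¬S) ∧ ¬N)))) = True
    ((N → (¬N ↔ V)) ∨ ((R ∧ H) ∨ P)) ∨ ((¬R ↔ V) ∨ ((N ∧ ¬S) ∧ ¬N)) = False
      (N → (¬N ↔ V)) ∨ ((R ∧ H) ∨ P) = False
        N → (¬N ↔ V) = False
          ¬N ↔ V = False
            ¬N = False
        (R ∧ H) ∨ P = False
          R ∧ H = False
      (¬R ↔ V) ∨ ((N ∧ ¬S) ∧ ¬N) = False
        ¬R ↔ V = False
          ¬R = False
        (N ∧ ¬S) ∧ ¬N = False
          N ∧ ¬S = False
            ¬S = False
          ¬N = False
The formula evaluates to True.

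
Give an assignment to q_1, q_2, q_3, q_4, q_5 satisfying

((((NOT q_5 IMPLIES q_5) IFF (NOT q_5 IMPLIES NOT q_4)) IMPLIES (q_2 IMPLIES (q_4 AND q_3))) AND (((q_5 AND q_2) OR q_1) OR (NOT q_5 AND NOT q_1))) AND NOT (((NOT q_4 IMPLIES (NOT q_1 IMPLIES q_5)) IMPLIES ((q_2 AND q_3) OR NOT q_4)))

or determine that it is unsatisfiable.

q_1: True, q_2: False, q_3: False, q_4: True, q_5: True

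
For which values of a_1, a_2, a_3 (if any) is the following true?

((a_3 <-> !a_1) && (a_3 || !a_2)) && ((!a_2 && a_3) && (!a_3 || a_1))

UNSATISFIABLE

Case a_3 = True: the formula simplifies to !a_1 && (!a_2 && a_1).
  a_1 = True: the conjunct !a_1 is False.
  a_1 = False: the conjunct a_1 is False.
Case a_3 = False: the conjunct a_3 is False.
Both cases fail — unsatisfiable.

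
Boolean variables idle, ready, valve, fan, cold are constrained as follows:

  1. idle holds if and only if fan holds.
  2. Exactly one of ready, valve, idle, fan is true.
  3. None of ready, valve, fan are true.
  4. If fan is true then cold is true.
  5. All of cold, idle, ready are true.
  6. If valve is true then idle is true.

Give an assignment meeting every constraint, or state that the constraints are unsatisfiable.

UNSATISFIABLE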